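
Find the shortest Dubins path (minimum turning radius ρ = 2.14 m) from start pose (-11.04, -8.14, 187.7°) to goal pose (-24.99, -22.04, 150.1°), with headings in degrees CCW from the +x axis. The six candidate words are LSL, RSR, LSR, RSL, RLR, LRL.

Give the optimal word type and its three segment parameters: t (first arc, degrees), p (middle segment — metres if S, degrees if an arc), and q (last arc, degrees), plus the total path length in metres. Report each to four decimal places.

LSR: t = 44.3426°, p = 15.9254 m, q = 81.9426°, L = 20.6421 m

Let ψ = atan2(Δy, Δx) = atan2(-13.90, -13.95) = -135.1029° be the start→goal bearing.
Normalize: d = |goal − start| / ρ = 19.692956/2.14 = 9.202316, α = (θ_start − ψ) mod 360° = 322.8029° = 5.633973 rad, β = (θ_goal − ψ) mod 360° = 285.2029° = 4.977729 rad.
Common terms: sin α = -0.604559, cos α = 0.796560, sin β = -0.965003, cos β = 0.262237, cos(α−β) = 0.792290, d² = 84.682614. Work in radians in the unit-radius frame; every candidate has L = ρ·(t + p + q).
LSL: p² = 2 + d² − 2cos(α−β) + 2d(sin α − sin β) = 91.731876; p = √p² = 9.577676; φ = atan2(cos β − cos α, d + sin α − sin β) = -0.055817 rad; t = (φ − α) mod 2π = 0.593395 rad, q = (β − φ) mod 2π = 5.033546 rad → L = 2.14·(0.593395 + 9.577676 + 5.033546) = 2.14·15.204617 = 32.537881 m
RSR: p² = 2 + d² − 2cos(α−β) + 2d(sin β − sin α) = 78.464194; p = √p² = 8.858002; φ = atan2(cos α − cos β, d − sin α + sin β) = 0.060358 rad; t = (α − φ) mod 2π = 5.573615 rad, q = (φ − β) mod 2π = 1.365814 rad → L = 2.14·(5.573615 + 8.858002 + 1.365814) = 2.14·15.797431 = 33.806502 m
LSR: p² = d² − 2 + 2cos(α−β) + 2d(sin α + sin β) = 55.379971; p = √p² = 7.441772; φ = atan2(−cos α − cos β, d + sin α + sin β) − atan2(−2, p) = 0.124711 rad; t = (φ − α) mod 2π = 0.773924 rad, q = (φ − β) mod 2π = 1.430168 rad → L = 2.14·(0.773924 + 7.441772 + 1.430168) = 2.14·9.645864 = 20.642148 m
RSL: p² = d² − 2 + 2cos(α−β) − 2d(sin α + sin β) = 113.154416; p = √p² = 10.637406; φ = atan2(cos α + cos β, d − sin α − sin β) − atan2(2, p) = -0.087868 rad; t = (α − φ) mod 2π = 5.721841 rad, q = (β − φ) mod 2π = 5.065597 rad → L = 2.14·(5.721841 + 10.637406 + 5.065597) = 2.14·21.424845 = 45.849167 m
RLR: c = (6 − d² + 2cos(α−β) + 2d(sin α − sin β))/8 = -8.808024, |c| > 1 → infeasible
LRL: c = (6 − d² + 2cos(α−β) − 2d(sin α − sin β))/8 = -10.466484, |c| > 1 → infeasible
Shortest: LSR with L = 20.642148 m ≈ 20.6421 m
Convert LSR to answer units (arcs ×180/π): t = 0.773924·180/π = 44.3426°, p = ρ·p = 2.14·7.441772 = 15.9254 m, q = 1.430168·180/π = 81.9426°, L = 20.6421 m.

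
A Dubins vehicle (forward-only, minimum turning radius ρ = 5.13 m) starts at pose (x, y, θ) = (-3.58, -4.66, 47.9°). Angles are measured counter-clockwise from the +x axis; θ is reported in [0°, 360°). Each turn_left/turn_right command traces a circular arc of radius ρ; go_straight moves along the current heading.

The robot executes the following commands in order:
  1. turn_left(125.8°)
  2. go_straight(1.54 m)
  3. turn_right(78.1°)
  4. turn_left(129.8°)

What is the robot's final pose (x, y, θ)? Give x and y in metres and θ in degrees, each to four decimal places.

(-21.6549, 11.7472, 225.4000°)

set_pose: (x, y, θ) = (-3.5800, -4.6600, 47.9000°), ρ = 5.13
turn_left(125.8°): centre at ρ to the left, rotate +125.8° → (-6.8234, 3.8783, 173.7000°)
go_straight(1.54): x += 1.54·cos θ, y += 1.54·sin θ → (-8.3541, 4.0473, 173.7000°)
turn_right(78.1°): centre at ρ to the right, rotate −78.1° → (-12.8967, 8.6457, 95.6000°)
turn_left(129.8°): centre at ρ to the left, rotate +129.8° → (-21.6549, 11.7472, 225.4000°)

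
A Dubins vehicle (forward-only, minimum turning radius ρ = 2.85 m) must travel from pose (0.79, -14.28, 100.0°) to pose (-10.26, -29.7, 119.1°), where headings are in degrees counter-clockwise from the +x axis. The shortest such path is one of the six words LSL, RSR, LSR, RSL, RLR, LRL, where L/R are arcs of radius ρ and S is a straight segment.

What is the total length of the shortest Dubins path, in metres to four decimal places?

Let ψ = atan2(Δy, Δx) = atan2(-15.42, -11.05) = -125.6255° be the start→goal bearing.
Normalize: d = |goal − start| / ρ = 18.970474/2.85 = 6.656307, α = (θ_start − ψ) mod 360° = 225.6255° = 3.937907 rad, β = (θ_goal − ψ) mod 360° = 244.7255° = 4.271265 rad.
Common terms: sin α = -0.714783, cos α = -0.699346, sin β = -0.904272, cos β = -0.426956, cos(α−β) = 0.944949, d² = 44.306420. Work in radians in the unit-radius frame; every candidate has L = ρ·(t + p + q).
LSL: p² = 2 + d² − 2cos(α−β) + 2d(sin α − sin β) = 46.939115; p = √p² = 6.851213; φ = atan2(cos β − cos α, d + sin α − sin β) = 0.039768 rad; t = (φ − α) mod 2π = 2.385047 rad, q = (β − φ) mod 2π = 4.231497 rad → L = 2.85·(2.385047 + 6.851213 + 4.231497) = 2.85·13.467756 = 38.383104 m
RSR: p² = 2 + d² − 2cos(α−β) + 2d(sin β − sin α) = 41.893930; p = √p² = 6.472552; φ = atan2(cos α − cos β, d − sin α + sin β) = -0.042096 rad; t = (α − φ) mod 2π = 3.980003 rad, q = (φ − β) mod 2π = 1.969824 rad → L = 2.85·(3.980003 + 6.472552 + 1.969824) = 2.85·12.422379 = 35.403782 m
LSR: p² = d² − 2 + 2cos(α−β) + 2d(sin α + sin β) = 22.642455; p = √p² = 4.758409; φ = atan2(−cos α − cos β, d + sin α + sin β) − atan2(−2, p) = 0.617867 rad; t = (φ − α) mod 2π = 2.963145 rad, q = (φ − β) mod 2π = 2.629787 rad → L = 2.85·(2.963145 + 4.758409 + 2.629787) = 2.85·10.351341 = 29.501321 m
RSL: p² = d² − 2 + 2cos(α−β) − 2d(sin α + sin β) = 65.750182; p = √p² = 8.108649; φ = atan2(cos α + cos β, d − sin α − sin β) − atan2(2, p) = -0.377095 rad; t = (α − φ) mod 2π = 4.315002 rad, q = (β − φ) mod 2π = 4.648360 rad → L = 2.85·(4.315002 + 8.108649 + 4.648360) = 2.85·17.072011 = 48.655232 m
RLR: c = (6 − d² + 2cos(α−β) + 2d(sin α − sin β))/8 = -4.236741, |c| > 1 → infeasible
LRL: c = (6 − d² + 2cos(α−β) − 2d(sin α − sin β))/8 = -4.867389, |c| > 1 → infeasible
Shortest: LSR with L = 29.501321 m ≈ 29.5013 m

29.5013 m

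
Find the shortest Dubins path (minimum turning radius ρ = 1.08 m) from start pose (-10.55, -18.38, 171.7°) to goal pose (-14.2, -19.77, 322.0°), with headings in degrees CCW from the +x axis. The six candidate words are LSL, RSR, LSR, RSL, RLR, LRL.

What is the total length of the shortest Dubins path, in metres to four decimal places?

5.7115 m

Let ψ = atan2(Δy, Δx) = atan2(-1.39, -3.65) = -159.1521° be the start→goal bearing.
Normalize: d = |goal − start| / ρ = 3.905714/1.08 = 3.616402, α = (θ_start − ψ) mod 360° = 330.8521° = 5.774458 rad, β = (θ_goal − ψ) mod 360° = 121.1521° = 2.114503 rad.
Common terms: sin α = -0.487066, cos α = 0.873365, sin β = 0.855797, cos β = -0.517311, cos(α−β) = -0.868632, d² = 13.078361. Work in radians in the unit-radius frame; every candidate has L = ρ·(t + p + q).
LSL: p² = 2 + d² − 2cos(α−β) + 2d(sin α − sin β) = 7.102957; p = √p² = 2.665137; φ = atan2(cos β − cos α, d + sin α − sin β) = -0.548963 rad; t = (φ − α) mod 2π = 6.242950 rad, q = (β − φ) mod 2π = 2.663466 rad → L = 1.08·(6.242950 + 2.665137 + 2.663466) = 1.08·11.571552 = 12.497277 m
RSR: p² = 2 + d² − 2cos(α−β) + 2d(sin β − sin α) = 26.528291; p = √p² = 5.150562; φ = atan2(cos α − cos β, d − sin α + sin β) = 0.273398 rad; t = (α − φ) mod 2π = 5.501060 rad, q = (φ − β) mod 2π = 4.442081 rad → L = 1.08·(5.501060 + 5.150562 + 4.442081) = 1.08·15.093703 = 16.301199 m
LSR: p² = d² − 2 + 2cos(α−β) + 2d(sin α + sin β) = 12.008058; p = √p² = 3.465264; φ = atan2(−cos α − cos β, d + sin α + sin β) − atan2(−2, p) = 0.434345 rad; t = (φ − α) mod 2π = 0.943072 rad, q = (φ − β) mod 2π = 4.603027 rad → L = 1.08·(0.943072 + 3.465264 + 4.603027) = 1.08·9.011364 = 9.732273 m
RSL: p² = d² − 2 + 2cos(α−β) − 2d(sin α + sin β) = 6.674138; p = √p² = 2.583435; φ = atan2(cos α + cos β, d − sin α − sin β) − atan2(2, p) = -0.549589 rad; t = (α − φ) mod 2π = 0.040862 rad, q = (β − φ) mod 2π = 2.664092 rad → L = 1.08·(0.040862 + 2.583435 + 2.664092) = 1.08·5.288389 = 5.711460 m
RLR: c = (6 − d² + 2cos(α−β) + 2d(sin α − sin β))/8 = -2.316036, |c| > 1 → infeasible
LRL: c = (6 − d² + 2cos(α−β) − 2d(sin α − sin β))/8 = 0.112130; p = 2π − arccos c = 4.824756 rad; φ = atan2(cos β − cos α, d + sin α − sin β) = -0.548963 rad; t = (φ − α + p/2) mod 2π = 2.372142 rad, q = (β − α − t + p) mod 2π = 5.075843 rad → L = 1.08·(2.372142 + 4.824756 + 5.075843) = 1.08·12.272741 = 13.254561 m
Shortest: RSL with L = 5.711460 m ≈ 5.7115 m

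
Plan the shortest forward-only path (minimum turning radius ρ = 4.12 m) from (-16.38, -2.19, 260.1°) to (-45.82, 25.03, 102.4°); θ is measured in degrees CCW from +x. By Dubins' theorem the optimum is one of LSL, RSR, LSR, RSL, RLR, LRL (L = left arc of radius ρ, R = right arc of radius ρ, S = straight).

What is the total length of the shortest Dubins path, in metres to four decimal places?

Let ψ = atan2(Δy, Δx) = atan2(27.22, -29.44) = 137.2438° be the start→goal bearing.
Normalize: d = |goal − start| / ρ = 40.095411/4.12 = 9.731896, α = (θ_start − ψ) mod 360° = 122.8562° = 2.144246 rad, β = (θ_goal − ψ) mod 360° = 325.1562° = 5.675047 rad.
Common terms: sin α = 0.840034, cos α = -0.542533, sin β = -0.571341, cos β = 0.820713, cos(α−β) = -0.925210, d² = 94.709798. Work in radians in the unit-radius frame; every candidate has L = ρ·(t + p + q).
LSL: p² = 2 + d² − 2cos(α−β) + 2d(sin α − sin β) = 126.030929; p = √p² = 11.226350; φ = atan2(cos β − cos α, d + sin α − sin β) = 0.121733 rad; t = (φ − α) mod 2π = 4.260673 rad, q = (β − φ) mod 2π = 5.553314 rad → L = 4.12·(4.260673 + 11.226350 + 5.553314) = 4.12·21.040336 = 86.686185 m
RSR: p² = 2 + d² − 2cos(α−β) + 2d(sin β − sin α) = 71.089507; p = √p² = 8.431459; φ = atan2(cos α − cos β, d − sin α + sin β) = -0.162399 rad; t = (α − φ) mod 2π = 2.306644 rad, q = (φ − β) mod 2π = 0.445740 rad → L = 4.12·(2.306644 + 8.431459 + 0.445740) = 4.12·11.183844 = 46.077436 m
LSR: p² = d² − 2 + 2cos(α−β) + 2d(sin α + sin β) = 96.089181; p = √p² = 9.802509; φ = atan2(−cos α − cos β, d + sin α + sin β) − atan2(−2, p) = 0.173458 rad; t = (φ − α) mod 2π = 4.312397 rad, q = (φ − β) mod 2π = 0.781596 rad → L = 4.12·(4.312397 + 9.802509 + 0.781596) = 4.12·14.896502 = 61.373589 m
RSL: p² = d² − 2 + 2cos(α−β) − 2d(sin α + sin β) = 85.629577; p = √p² = 9.253625; φ = atan2(cos α + cos β, d − sin α − sin β) − atan2(2, p) = -0.183470 rad; t = (α − φ) mod 2π = 2.327716 rad, q = (β − φ) mod 2π = 5.858517 rad → L = 4.12·(2.327716 + 9.253625 + 5.858517) = 4.12·17.439858 = 71.852214 m
RLR: c = (6 − d² + 2cos(α−β) + 2d(sin α − sin β))/8 = -7.886188, |c| > 1 → infeasible
LRL: c = (6 − d² + 2cos(α−β) − 2d(sin α − sin β))/8 = -14.753866, |c| > 1 → infeasible
Shortest: RSR with L = 46.077436 m ≈ 46.0774 m

46.0774 m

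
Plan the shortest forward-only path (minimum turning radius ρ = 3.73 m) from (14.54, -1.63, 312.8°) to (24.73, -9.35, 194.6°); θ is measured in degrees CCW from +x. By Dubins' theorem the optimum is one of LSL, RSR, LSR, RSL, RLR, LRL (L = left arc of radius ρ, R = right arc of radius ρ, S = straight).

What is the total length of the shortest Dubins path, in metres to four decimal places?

Let ψ = atan2(Δy, Δx) = atan2(-7.72, 10.19) = -37.1478° be the start→goal bearing.
Normalize: d = |goal − start| / ρ = 12.784150/3.73 = 3.427386, α = (θ_start − ψ) mod 360° = 349.9478° = 6.107741 rad, β = (θ_goal − ψ) mod 360° = 231.7478° = 4.044762 rad.
Common terms: sin α = -0.174546, cos α = 0.984649, sin β = -0.785293, cos β = -0.619125, cos(α−β) = -0.472551, d² = 11.746976. Work in radians in the unit-radius frame; every candidate has L = ρ·(t + p + q).
LSL: p² = 2 + d² − 2cos(α−β) + 2d(sin α − sin β) = 18.878609; p = √p² = 4.344952; φ = atan2(cos β − cos α, d + sin α − sin β) = -0.378053 rad; t = (φ − α) mod 2π = 6.080577 rad, q = (β − φ) mod 2π = 4.422815 rad → L = 3.73·(6.080577 + 4.344952 + 4.422815) = 3.73·14.848344 = 55.384321 m
RSR: p² = 2 + d² − 2cos(α−β) + 2d(sin β − sin α) = 10.505546; p = √p² = 3.241226; φ = atan2(cos α − cos β, d − sin α + sin β) = 0.517610 rad; t = (α − φ) mod 2π = 5.590131 rad, q = (φ − β) mod 2π = 2.756034 rad → L = 3.73·(5.590131 + 3.241226 + 2.756034) = 3.73·11.587390 = 43.220966 m
LSR: p² = d² − 2 + 2cos(α−β) + 2d(sin α + sin β) = 2.222399; p = √p² = 1.490771; φ = atan2(−cos α − cos β, d + sin α + sin β) − atan2(−2, p) = 0.783192 rad; t = (φ − α) mod 2π = 0.958636 rad, q = (φ − β) mod 2π = 3.021615 rad → L = 3.73·(0.958636 + 1.490771 + 3.021615) = 3.73·5.471023 = 20.406915 m
RSL: p² = d² − 2 + 2cos(α−β) − 2d(sin α + sin β) = 15.381350; p = √p² = 3.921906; φ = atan2(cos α + cos β, d − sin α − sin β) − atan2(2, p) = -0.388457 rad; t = (α − φ) mod 2π = 0.213013 rad, q = (β − φ) mod 2π = 4.433219 rad → L = 3.73·(0.213013 + 3.921906 + 4.433219) = 3.73·8.568138 = 31.959153 m
RLR: c = (6 − d² + 2cos(α−β) + 2d(sin α − sin β))/8 = -0.313193; p = 2π − arccos c = 4.393835 rad; φ = atan2(cos α − cos β, d − sin α + sin β) = 0.517610 rad; t = (α − φ + p/2) mod 2π = 1.503863 rad, q = (α − β − t + p) mod 2π = 4.952951 rad → L = 3.73·(1.503863 + 4.393835 + 4.952951) = 3.73·10.850650 = 40.472924 m
LRL: c = (6 − d² + 2cos(α−β) − 2d(sin α − sin β))/8 = -1.359826, |c| > 1 → infeasible
Shortest: LSR with L = 20.406915 m ≈ 20.4069 m

20.4069 m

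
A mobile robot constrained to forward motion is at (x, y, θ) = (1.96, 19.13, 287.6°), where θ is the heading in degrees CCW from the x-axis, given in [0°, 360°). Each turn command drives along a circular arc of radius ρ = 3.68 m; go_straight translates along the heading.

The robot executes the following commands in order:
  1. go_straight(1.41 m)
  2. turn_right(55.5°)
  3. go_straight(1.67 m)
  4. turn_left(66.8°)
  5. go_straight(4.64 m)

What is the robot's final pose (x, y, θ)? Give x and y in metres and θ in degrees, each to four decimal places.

(2.6811, 4.9937, 298.9000°)

set_pose: (x, y, θ) = (1.9600, 19.1300, 287.6000°), ρ = 3.68
go_straight(1.41): x += 1.41·cos θ, y += 1.41·sin θ → (2.3863, 17.7860, 287.6000°)
turn_right(55.5°): centre at ρ to the right, rotate −55.5° → (1.7824, 14.4127, 232.1000°)
go_straight(1.67): x += 1.67·cos θ, y += 1.67·sin θ → (0.7566, 13.0949, 232.1000°)
turn_left(66.8°): centre at ρ to the left, rotate +66.8° → (0.4387, 9.0559, 298.9000°)
go_straight(4.64): x += 4.64·cos θ, y += 4.64·sin θ → (2.6811, 4.9937, 298.9000°)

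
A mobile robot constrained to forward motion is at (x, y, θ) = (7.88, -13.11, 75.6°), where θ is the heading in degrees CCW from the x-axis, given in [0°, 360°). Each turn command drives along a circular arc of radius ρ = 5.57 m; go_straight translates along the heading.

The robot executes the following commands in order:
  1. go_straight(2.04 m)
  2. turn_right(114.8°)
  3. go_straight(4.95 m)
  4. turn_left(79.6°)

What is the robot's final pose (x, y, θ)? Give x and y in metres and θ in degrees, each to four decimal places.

set_pose: (x, y, θ) = (7.8800, -13.1100, 75.6000°), ρ = 5.57
go_straight(2.04): x += 2.04·cos θ, y += 2.04·sin θ → (8.3873, -11.1341, 75.6000°)
turn_right(114.8°): centre at ρ to the right, rotate −114.8° → (17.3027, -8.2029, -39.2000° ≡ 320.8000°)
go_straight(4.95): x += 4.95·cos θ, y += 4.95·sin θ → (21.1387, -11.3314, 320.8000°)
turn_left(79.6°): centre at ρ to the left, rotate +79.6° → (28.2691, -11.2567, 400.4000° ≡ 40.4000°)

(28.2691, -11.2567, 40.4000°)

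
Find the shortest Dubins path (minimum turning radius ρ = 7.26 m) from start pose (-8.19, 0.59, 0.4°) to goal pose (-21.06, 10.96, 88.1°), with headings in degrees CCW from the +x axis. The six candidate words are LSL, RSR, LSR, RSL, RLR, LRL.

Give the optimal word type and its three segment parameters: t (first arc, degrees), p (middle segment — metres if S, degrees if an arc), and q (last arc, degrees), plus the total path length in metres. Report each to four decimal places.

RSR: t = 252.3565°, p = 18.2885 m, q = 19.9435°, L = 52.7919 m

Let ψ = atan2(Δy, Δx) = atan2(10.37, -12.87) = 141.1399° be the start→goal bearing.
Normalize: d = |goal − start| / ρ = 16.527970/7.26 = 2.276580, α = (θ_start − ψ) mod 360° = 219.2601° = 3.826811 rad, β = (θ_goal − ψ) mod 360° = 306.9601° = 5.357465 rad.
Common terms: sin α = -0.632842, cos α = -0.774281, sin β = -0.799054, cos β = 0.601259, cos(α−β) = 0.040132, d² = 5.182816. Work in radians in the unit-radius frame; every candidate has L = ρ·(t + p + q).
LSL: p² = 2 + d² − 2cos(α−β) + 2d(sin α − sin β) = 7.859342; p = √p² = 2.803452; φ = atan2(cos β − cos α, d + sin α − sin β) = 0.512846 rad; t = (φ − α) mod 2π = 2.969221 rad, q = (β − φ) mod 2π = 4.844619 rad → L = 7.26·(2.969221 + 2.803452 + 4.844619) = 7.26·10.617291 = 77.081532 m
RSR: p² = 2 + d² − 2cos(α−β) + 2d(sin β − sin α) = 6.345763; p = √p² = 2.519080; φ = atan2(cos α − cos β, d − sin α + sin β) = -0.577640 rad; t = (α − φ) mod 2π = 4.404451 rad, q = (φ − β) mod 2π = 0.348080 rad → L = 7.26·(4.404451 + 2.519080 + 0.348080) = 7.26·7.271611 = 52.791898 m
LSR: p² = d² − 2 + 2cos(α−β) + 2d(sin α + sin β) = -3.256573 < 0 → infeasible
RSL: p² = d² − 2 + 2cos(α−β) − 2d(sin α + sin β) = 9.782733; p = √p² = 3.127736; φ = atan2(cos α + cos β, d − sin α − sin β) − atan2(2, p) = -0.615538 rad; t = (α − φ) mod 2π = 4.442349 rad, q = (β − φ) mod 2π = 5.973003 rad → L = 7.26·(4.442349 + 3.127736 + 5.973003) = 7.26·13.543088 = 98.322816 m
RLR: c = (6 − d² + 2cos(α−β) + 2d(sin α − sin β))/8 = 0.206780; p = 2π − arccos c = 4.920671 rad; φ = atan2(cos α − cos β, d − sin α + sin β) = -0.577640 rad; t = (α − φ + p/2) mod 2π = 0.581602 rad, q = (α − β − t + p) mod 2π = 2.808416 rad → L = 7.26·(0.581602 + 4.920671 + 2.808416) = 7.26·8.310689 = 60.335601 m
LRL: c = (6 − d² + 2cos(α−β) − 2d(sin α − sin β))/8 = 0.017582; p = 2π − arccos c = 4.729972 rad; φ = atan2(cos β − cos α, d + sin α − sin β) = 0.512846 rad; t = (φ − α + p/2) mod 2π = 5.334207 rad, q = (β − α − t + p) mod 2π = 0.926419 rad → L = 7.26·(5.334207 + 4.729972 + 0.926419) = 7.26·10.990598 = 79.791741 m
Shortest: RSR with L = 52.791898 m ≈ 52.7919 m
Convert RSR to answer units (arcs ×180/π): t = 4.404451·180/π = 252.3565°, p = ρ·p = 7.26·2.519080 = 18.2885 m, q = 0.348080·180/π = 19.9435°, L = 52.7919 m.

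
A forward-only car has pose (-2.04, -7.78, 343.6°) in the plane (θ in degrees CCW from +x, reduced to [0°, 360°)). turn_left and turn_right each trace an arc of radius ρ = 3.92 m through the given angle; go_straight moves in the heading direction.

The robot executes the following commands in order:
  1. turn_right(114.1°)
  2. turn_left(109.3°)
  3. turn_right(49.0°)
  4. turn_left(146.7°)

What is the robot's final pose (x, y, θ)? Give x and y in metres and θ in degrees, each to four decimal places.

(11.1679, -22.2010, 76.5000°)

set_pose: (x, y, θ) = (-2.0400, -7.7800, 343.6000°), ρ = 3.92
turn_right(114.1°): centre at ρ to the right, rotate −114.1° → (-0.1660, -14.0863, 229.5000°)
turn_left(109.3°): centre at ρ to the left, rotate +109.3° → (1.3972, -20.2869, 338.8000°)
turn_right(49.0°): centre at ρ to the right, rotate −49.0° → (3.6679, -22.6137, 289.8000°)
turn_left(146.7°): centre at ρ to the left, rotate +146.7° → (11.1679, -22.2010, 436.5000° ≡ 76.5000°)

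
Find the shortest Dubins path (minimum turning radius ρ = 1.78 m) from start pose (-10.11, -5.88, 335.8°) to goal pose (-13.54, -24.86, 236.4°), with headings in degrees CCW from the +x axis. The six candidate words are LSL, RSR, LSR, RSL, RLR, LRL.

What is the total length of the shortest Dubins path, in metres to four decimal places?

19.9854 m

Let ψ = atan2(Δy, Δx) = atan2(-18.98, -3.43) = -100.2437° be the start→goal bearing.
Normalize: d = |goal − start| / ρ = 19.287439/1.78 = 10.835640, α = (θ_start − ψ) mod 360° = 76.0437° = 1.327214 rad, β = (θ_goal − ψ) mod 360° = 336.6437° = 5.875542 rad.
Common terms: sin α = 0.970480, cos α = 0.241181, sin β = -0.396447, cos β = 0.918058, cos(α−β) = -0.163326, d² = 117.411091. Work in radians in the unit-radius frame; every candidate has L = ρ·(t + p + q).
LSL: p² = 2 + d² − 2cos(α−β) + 2d(sin α − sin β) = 149.360807; p = √p² = 12.221326; φ = atan2(cos β − cos α, d + sin α − sin β) = 0.055413 rad; t = (φ − α) mod 2π = 5.011385 rad, q = (β − φ) mod 2π = 5.820128 rad → L = 1.78·(5.011385 + 12.221326 + 5.820128) = 1.78·23.052839 = 41.034054 m
RSR: p² = 2 + d² − 2cos(α−β) + 2d(sin β − sin α) = 90.114678; p = √p² = 9.492875; φ = atan2(cos α − cos β, d − sin α + sin β) = -0.071364 rad; t = (α − φ) mod 2π = 1.398578 rad, q = (φ − β) mod 2π = 0.336280 rad → L = 1.78·(1.398578 + 9.492875 + 0.336280) = 1.78·11.227732 = 19.985364 m
LSR: p² = d² − 2 + 2cos(α−β) + 2d(sin α + sin β) = 127.524466; p = √p² = 11.292673; φ = atan2(−cos α − cos β, d + sin α + sin β) − atan2(−2, p) = 0.074034 rad; t = (φ − α) mod 2π = 5.030006 rad, q = (φ − β) mod 2π = 0.481678 rad → L = 1.78·(5.030006 + 11.292673 + 0.481678) = 1.78·16.804357 = 29.911756 m
RSL: p² = d² − 2 + 2cos(α−β) − 2d(sin α + sin β) = 102.644412; p = √p² = 10.131358; φ = atan2(cos α + cos β, d − sin α − sin β) − atan2(2, p) = -0.082409 rad; t = (α − φ) mod 2π = 1.409623 rad, q = (β − φ) mod 2π = 5.957951 rad → L = 1.78·(1.409623 + 10.131358 + 5.957951) = 1.78·17.498932 = 31.148098 m
RLR: c = (6 − d² + 2cos(α−β) + 2d(sin α − sin β))/8 = -10.264335, |c| > 1 → infeasible
LRL: c = (6 − d² + 2cos(α−β) − 2d(sin α − sin β))/8 = -17.670101, |c| > 1 → infeasible
Shortest: RSR with L = 19.985364 m ≈ 19.9854 m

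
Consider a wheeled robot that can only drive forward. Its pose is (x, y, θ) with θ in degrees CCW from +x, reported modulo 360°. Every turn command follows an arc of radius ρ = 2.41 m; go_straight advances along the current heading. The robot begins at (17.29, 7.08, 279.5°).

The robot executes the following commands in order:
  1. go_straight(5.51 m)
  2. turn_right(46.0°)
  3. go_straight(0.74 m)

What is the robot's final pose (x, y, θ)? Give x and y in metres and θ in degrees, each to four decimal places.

set_pose: (x, y, θ) = (17.2900, 7.0800, 279.5000°), ρ = 2.41
go_straight(5.51): x += 5.51·cos θ, y += 5.51·sin θ → (18.1994, 1.6456, 279.5000°)
turn_right(46.0°): centre at ρ to the right, rotate −46.0° → (17.7598, -0.1857, 233.5000°)
go_straight(0.74): x += 0.74·cos θ, y += 0.74·sin θ → (17.3196, -0.7806, 233.5000°)

(17.3196, -0.7806, 233.5000°)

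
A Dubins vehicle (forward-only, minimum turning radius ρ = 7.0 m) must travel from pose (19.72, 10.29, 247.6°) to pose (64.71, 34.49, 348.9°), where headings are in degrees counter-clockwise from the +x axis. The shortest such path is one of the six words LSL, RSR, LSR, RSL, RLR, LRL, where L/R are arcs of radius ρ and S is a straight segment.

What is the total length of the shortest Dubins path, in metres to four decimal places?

66.5514 m

Let ψ = atan2(Δy, Δx) = atan2(24.20, 44.99) = 28.2757° be the start→goal bearing.
Normalize: d = |goal − start| / ρ = 51.085615/7.0 = 7.297945, α = (θ_start − ψ) mod 360° = 219.3243° = 3.827931 rad, β = (θ_goal − ψ) mod 360° = 320.6243° = 5.595950 rad.
Common terms: sin α = -0.633709, cos α = -0.773571, sin β = -0.634403, cos β = 0.773003, cos(α−β) = -0.195946, d² = 53.260002. Work in radians in the unit-radius frame; every candidate has L = ρ·(t + p + q).
LSL: p² = 2 + d² − 2cos(α−β) + 2d(sin α − sin β) = 55.662015; p = √p² = 7.460698; φ = atan2(cos β − cos α, d + sin α − sin β) = 0.208810 rad; t = (φ − α) mod 2π = 2.664064 rad, q = (β − φ) mod 2π = 5.387140 rad → L = 7.0·(2.664064 + 7.460698 + 5.387140) = 7.0·15.511902 = 108.583313 m
RSR: p² = 2 + d² − 2cos(α−β) + 2d(sin β − sin α) = 55.641774; p = √p² = 7.459341; φ = atan2(cos α − cos β, d − sin α + sin β) = -0.208849 rad; t = (α − φ) mod 2π = 4.036780 rad, q = (φ − β) mod 2π = 0.478387 rad → L = 7.0·(4.036780 + 7.459341 + 0.478387) = 7.0·11.974508 = 83.821557 m
LSR: p² = d² − 2 + 2cos(α−β) + 2d(sin α + sin β) = 32.358890; p = √p² = 5.688488; φ = atan2(−cos α − cos β, d + sin α + sin β) − atan2(−2, p) = 0.338182 rad; t = (φ − α) mod 2π = 2.793436 rad, q = (φ − β) mod 2π = 1.025418 rad → L = 7.0·(2.793436 + 5.688488 + 1.025418) = 7.0·9.507342 = 66.551393 m
RSL: p² = d² − 2 + 2cos(α−β) − 2d(sin α + sin β) = 69.377329; p = √p² = 8.329305; φ = atan2(cos α + cos β, d − sin α − sin β) − atan2(2, p) = -0.235721 rad; t = (α − φ) mod 2π = 4.063652 rad, q = (β − φ) mod 2π = 5.831671 rad → L = 7.0·(4.063652 + 8.329305 + 5.831671) = 7.0·18.224629 = 127.572402 m
RLR: c = (6 − d² + 2cos(α−β) + 2d(sin α − sin β))/8 = -5.955222, |c| > 1 → infeasible
LRL: c = (6 − d² + 2cos(α−β) − 2d(sin α − sin β))/8 = -5.957752, |c| > 1 → infeasible
Shortest: LSR with L = 66.551393 m ≈ 66.5514 m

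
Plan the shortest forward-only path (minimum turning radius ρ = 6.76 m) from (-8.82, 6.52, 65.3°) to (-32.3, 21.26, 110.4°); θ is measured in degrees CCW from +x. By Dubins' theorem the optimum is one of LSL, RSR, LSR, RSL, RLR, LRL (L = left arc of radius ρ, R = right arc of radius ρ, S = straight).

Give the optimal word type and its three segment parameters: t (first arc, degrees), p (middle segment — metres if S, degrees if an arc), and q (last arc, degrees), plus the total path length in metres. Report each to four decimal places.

Let ψ = atan2(Δy, Δx) = atan2(14.74, -23.48) = 147.8807° be the start→goal bearing.
Normalize: d = |goal − start| / ρ = 27.723239/6.76 = 4.101071, α = (θ_start − ψ) mod 360° = 277.4193° = 4.841880 rad, β = (θ_goal − ψ) mod 360° = 322.5193° = 5.629024 rad.
Common terms: sin α = -0.991628, cos α = 0.129130, sin β = -0.608494, cos β = 0.793558, cos(α−β) = 0.705872, d² = 16.818783. Work in radians in the unit-radius frame; every candidate has L = ρ·(t + p + q).
LSL: p² = 2 + d² − 2cos(α−β) + 2d(sin α − sin β) = 14.264524; p = √p² = 3.776840; φ = atan2(cos β − cos α, d + sin α − sin β) = 0.176842 rad; t = (φ − α) mod 2π = 1.618147 rad, q = (β − φ) mod 2π = 5.452182 rad → L = 6.76·(1.618147 + 3.776840 + 5.452182) = 6.76·10.847169 = 73.326864 m
RSR: p² = 2 + d² − 2cos(α−β) + 2d(sin β − sin α) = 20.549555; p = √p² = 4.533162; φ = atan2(cos α − cos β, d − sin α + sin β) = -0.147101 rad; t = (α − φ) mod 2π = 4.988981 rad, q = (φ − β) mod 2π = 0.507061 rad → L = 6.76·(4.988981 + 4.533162 + 0.507061) = 6.76·10.029204 = 67.797416 m
LSR: p² = d² − 2 + 2cos(α−β) + 2d(sin α + sin β) = 3.106099; p = √p² = 1.762413; φ = atan2(−cos α − cos β, d + sin α + sin β) − atan2(−2, p) = 0.495019 rad; t = (φ − α) mod 2π = 1.936324 rad, q = (φ − β) mod 2π = 1.149181 rad → L = 6.76·(1.936324 + 1.762413 + 1.149181) = 6.76·4.847918 = 32.771923 m
RSL: p² = d² − 2 + 2cos(α−β) − 2d(sin α + sin β) = 29.354952; p = √p² = 5.418021; φ = atan2(cos α + cos β, d − sin α − sin β) − atan2(2, p) = -0.193172 rad; t = (α − φ) mod 2π = 5.035052 rad, q = (β − φ) mod 2π = 5.822196 rad → L = 6.76·(5.035052 + 5.418021 + 5.822196) = 6.76·16.275269 = 110.020817 m
RLR: c = (6 − d² + 2cos(α−β) + 2d(sin α − sin β))/8 = -1.568694, |c| > 1 → infeasible
LRL: c = (6 − d² + 2cos(α−β) − 2d(sin α − sin β))/8 = -0.783065; p = 2π − arccos c = 3.812809 rad; φ = atan2(cos β − cos α, d + sin α − sin β) = 0.176842 rad; t = (φ − α + p/2) mod 2π = 3.524552 rad, q = (β − α − t + p) mod 2π = 1.075401 rad → L = 6.76·(3.524552 + 3.812809 + 1.075401) = 6.76·8.412762 = 56.870274 m
Shortest: LSR with L = 32.771923 m ≈ 32.7719 m
Convert LSR to answer units (arcs ×180/π): t = 1.936324·180/π = 110.9432°, p = ρ·p = 6.76·1.762413 = 11.9139 m, q = 1.149181·180/π = 65.8432°, L = 32.7719 m.

LSR: t = 110.9432°, p = 11.9139 m, q = 65.8432°, L = 32.7719 m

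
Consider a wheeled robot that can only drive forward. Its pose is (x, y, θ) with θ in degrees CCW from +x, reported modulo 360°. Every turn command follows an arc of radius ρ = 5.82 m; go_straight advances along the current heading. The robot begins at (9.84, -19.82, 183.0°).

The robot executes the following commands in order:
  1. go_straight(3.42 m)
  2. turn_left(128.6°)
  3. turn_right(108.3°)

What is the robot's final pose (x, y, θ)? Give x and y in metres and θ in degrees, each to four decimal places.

set_pose: (x, y, θ) = (9.8400, -19.8200, 183.0000°), ρ = 5.82
go_straight(3.42): x += 3.42·cos θ, y += 3.42·sin θ → (6.4247, -19.9990, 183.0000°)
turn_left(128.6°): centre at ρ to the left, rotate +128.6° → (2.3771, -29.6751, 311.6000°)
turn_right(108.3°): centre at ρ to the right, rotate −108.3° → (0.3270, -38.8845, 203.3000°)

(0.3270, -38.8845, 203.3000°)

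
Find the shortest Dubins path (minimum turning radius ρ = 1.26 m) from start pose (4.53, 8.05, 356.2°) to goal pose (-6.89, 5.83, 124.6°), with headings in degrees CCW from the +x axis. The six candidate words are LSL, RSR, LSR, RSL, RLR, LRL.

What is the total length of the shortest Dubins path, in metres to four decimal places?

15.3955 m

Let ψ = atan2(Δy, Δx) = atan2(-2.22, -11.42) = -168.9991° be the start→goal bearing.
Normalize: d = |goal − start| / ρ = 11.633778/1.26 = 9.233157, α = (θ_start − ψ) mod 360° = 165.1991° = 2.883269 rad, β = (θ_goal − ψ) mod 360° = 293.5991° = 5.124272 rad.
Common terms: sin α = 0.255460, cos α = -0.966820, sin β = -0.916369, cos β = 0.400335, cos(α−β) = -0.621148, d² = 85.251197. Work in radians in the unit-radius frame; every candidate has L = ρ·(t + p + q).
LSL: p² = 2 + d² − 2cos(α−β) + 2d(sin α − sin β) = 110.132854; p = √p² = 10.494420; φ = atan2(cos β − cos α, d + sin α − sin β) = 0.130646 rad; t = (φ − α) mod 2π = 3.530562 rad, q = (β − φ) mod 2π = 4.993626 rad → L = 1.26·(3.530562 + 10.494420 + 4.993626) = 1.26·19.018608 = 23.963446 m
RSR: p² = 2 + d² − 2cos(α−β) + 2d(sin β − sin α) = 66.854131; p = √p² = 8.176438; φ = atan2(cos α − cos β, d − sin α + sin β) = -0.167996 rad; t = (α − φ) mod 2π = 3.051265 rad, q = (φ − β) mod 2π = 0.990918 rad → L = 1.26·(3.051265 + 8.176438 + 0.990918) = 1.26·12.218620 = 15.395461 m
LSR: p² = d² − 2 + 2cos(α−β) + 2d(sin α + sin β) = 69.804356; p = √p² = 8.354900; φ = atan2(−cos α − cos β, d + sin α + sin β) − atan2(−2, p) = 0.300947 rad; t = (φ − α) mod 2π = 3.700863 rad, q = (φ − β) mod 2π = 1.459860 rad → L = 1.26·(3.700863 + 8.354900 + 1.459860) = 1.26·13.515623 = 17.029685 m
RSL: p² = d² − 2 + 2cos(α−β) − 2d(sin α + sin β) = 94.213446; p = √p² = 9.706361; φ = atan2(cos α + cos β, d − sin α − sin β) − atan2(2, p) = -0.260399 rad; t = (α − φ) mod 2π = 3.143668 rad, q = (β − φ) mod 2π = 5.384671 rad → L = 1.26·(3.143668 + 9.706361 + 5.384671) = 1.26·18.234700 = 22.975722 m
RLR: c = (6 − d² + 2cos(α−β) + 2d(sin α − sin β))/8 = -7.356766, |c| > 1 → infeasible
LRL: c = (6 − d² + 2cos(α−β) − 2d(sin α − sin β))/8 = -12.766607, |c| > 1 → infeasible
Shortest: RSR with L = 15.395461 m ≈ 15.3955 m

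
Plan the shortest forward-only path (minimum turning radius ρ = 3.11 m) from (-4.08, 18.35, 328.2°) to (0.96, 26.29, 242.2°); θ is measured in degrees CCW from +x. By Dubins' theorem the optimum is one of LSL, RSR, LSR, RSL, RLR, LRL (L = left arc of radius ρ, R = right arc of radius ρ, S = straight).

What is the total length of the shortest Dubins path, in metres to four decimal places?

22.1283 m

Let ψ = atan2(Δy, Δx) = atan2(7.94, 5.04) = 57.5942° be the start→goal bearing.
Normalize: d = |goal − start| / ρ = 9.404531/3.11 = 3.023965, α = (θ_start − ψ) mod 360° = 270.6058° = 4.722962 rad, β = (θ_goal − ψ) mod 360° = 184.6058° = 3.221979 rad.
Common terms: sin α = -0.999944, cos α = 0.010573, sin β = -0.080299, cos β = -0.996771, cos(α−β) = 0.069756, d² = 9.144364. Work in radians in the unit-radius frame; every candidate has L = ρ·(t + p + q).
LSL: p² = 2 + d² − 2cos(α−β) + 2d(sin α − sin β) = 5.442904; p = √p² = 2.333003; φ = atan2(cos β − cos α, d + sin α − sin β) = -0.446465 rad; t = (φ − α) mod 2π = 1.113759 rad, q = (β − φ) mod 2π = 3.668444 rad → L = 3.11·(1.113759 + 2.333003 + 3.668444) = 3.11·7.115205 = 22.128289 m
RSR: p² = 2 + d² − 2cos(α−β) + 2d(sin β − sin α) = 16.566797; p = √p² = 4.070233; φ = atan2(cos α − cos β, d − sin α + sin β) = 0.250089 rad; t = (α − φ) mod 2π = 4.472873 rad, q = (φ − β) mod 2π = 3.311296 rad → L = 3.11·(4.472873 + 4.070233 + 3.311296) = 3.11·11.854402 = 36.867189 m
LSR: p² = d² − 2 + 2cos(α−β) + 2d(sin α + sin β) = 0.750640; p = √p² = 0.866395; φ = atan2(−cos α − cos β, d + sin α + sin β) − atan2(−2, p) = 1.631534 rad; t = (φ − α) mod 2π = 3.191758 rad, q = (φ − β) mod 2π = 4.692741 rad → L = 3.11·(3.191758 + 0.866395 + 4.692741) = 3.11·8.750893 = 27.215279 m
RSL: p² = d² − 2 + 2cos(α−β) − 2d(sin α + sin β) = 13.817114; p = √p² = 3.717138; φ = atan2(cos α + cos β, d − sin α − sin β) − atan2(2, p) = -0.729440 rad; t = (α − φ) mod 2π = 5.452401 rad, q = (β − φ) mod 2π = 3.951418 rad → L = 3.11·(5.452401 + 3.717138 + 3.951418) = 3.11·13.120958 = 40.806178 m
RLR: c = (6 − d² + 2cos(α−β) + 2d(sin α − sin β))/8 = -1.070850, |c| > 1 → infeasible
LRL: c = (6 − d² + 2cos(α−β) − 2d(sin α − sin β))/8 = 0.319637; p = 2π − arccos c = 5.037735 rad; φ = atan2(cos β − cos α, d + sin α − sin β) = -0.446465 rad; t = (φ − α + p/2) mod 2π = 3.632626 rad, q = (β − α − t + p) mod 2π = 6.187311 rad → L = 3.11·(3.632626 + 5.037735 + 6.187311) = 3.11·14.857673 = 46.207362 m
Shortest: LSL with L = 22.128289 m ≈ 22.1283 m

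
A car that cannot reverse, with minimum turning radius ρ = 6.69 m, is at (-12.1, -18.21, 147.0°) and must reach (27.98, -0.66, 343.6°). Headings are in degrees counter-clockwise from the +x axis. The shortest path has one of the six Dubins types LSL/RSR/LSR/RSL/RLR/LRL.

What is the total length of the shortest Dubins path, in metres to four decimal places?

Let ψ = atan2(Δy, Δx) = atan2(17.55, 40.08) = 23.6474° be the start→goal bearing.
Normalize: d = |goal − start| / ρ = 43.753959/6.69 = 6.540203, α = (θ_start − ψ) mod 360° = 123.3526° = 2.152909 rad, β = (θ_goal − ψ) mod 360° = 319.9526° = 5.584227 rad.
Common terms: sin α = 0.835303, cos α = -0.549790, sin β = -0.643421, cos β = 0.765513, cos(α−β) = -0.958323, d² = 42.774256. Work in radians in the unit-radius frame; every candidate has L = ρ·(t + p + q).
LSL: p² = 2 + d² − 2cos(α−β) + 2d(sin α − sin β) = 66.033206; p = √p² = 8.126082; φ = atan2(cos β − cos α, d + sin α − sin β) = 0.162577 rad; t = (φ − α) mod 2π = 4.292853 rad, q = (β − φ) mod 2π = 5.421650 rad → L = 6.69·(4.292853 + 8.126082 + 5.421650) = 6.69·17.840584 = 119.353510 m
RSR: p² = 2 + d² − 2cos(α−β) + 2d(sin β − sin α) = 27.348598; p = √p² = 5.229589; φ = atan2(cos α − cos β, d − sin α + sin β) = -0.254242 rad; t = (α − φ) mod 2π = 2.407151 rad, q = (φ − β) mod 2π = 0.444717 rad → L = 6.69·(2.407151 + 5.229589 + 0.444717) = 6.69·8.081457 = 54.064945 m
LSR: p² = d² − 2 + 2cos(α−β) + 2d(sin α + sin β) = 41.367505; p = √p² = 6.431758; φ = atan2(−cos α − cos β, d + sin α + sin β) − atan2(−2, p) = 0.269446 rad; t = (φ − α) mod 2π = 4.399721 rad, q = (φ − β) mod 2π = 0.968404 rad → L = 6.69·(4.399721 + 6.431758 + 0.968404) = 6.69·11.799883 = 78.941217 m
RSL: p² = d² − 2 + 2cos(α−β) − 2d(sin α + sin β) = 36.347717; p = √p² = 6.028907; φ = atan2(cos α + cos β, d − sin α − sin β) − atan2(2, p) = -0.286344 rad; t = (α − φ) mod 2π = 2.439253 rad, q = (β − φ) mod 2π = 5.870570 rad → L = 6.69·(2.439253 + 6.028907 + 5.870570) = 6.69·14.338730 = 95.926104 m
RLR: c = (6 − d² + 2cos(α−β) + 2d(sin α − sin β))/8 = -2.418575, |c| > 1 → infeasible
LRL: c = (6 − d² + 2cos(α−β) − 2d(sin α − sin β))/8 = -7.254151, |c| > 1 → infeasible
Shortest: RSR with L = 54.064945 m ≈ 54.0649 m

54.0649 m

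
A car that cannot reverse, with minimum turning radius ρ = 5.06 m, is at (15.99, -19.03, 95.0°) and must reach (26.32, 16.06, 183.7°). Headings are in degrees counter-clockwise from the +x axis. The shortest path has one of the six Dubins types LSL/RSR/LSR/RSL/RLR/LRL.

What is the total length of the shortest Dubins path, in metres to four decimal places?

Let ψ = atan2(Δy, Δx) = atan2(35.09, 10.33) = 73.5963° be the start→goal bearing.
Normalize: d = |goal − start| / ρ = 36.578915/5.06 = 7.229035, α = (θ_start − ψ) mod 360° = 21.4037° = 0.373565 rad, β = (θ_goal − ψ) mod 360° = 110.1037° = 1.921672 rad.
Common terms: sin α = 0.364937, cos α = 0.931032, sin β = 0.939072, cos β = -0.343720, cos(α−β) = 0.022687, d² = 52.258940. Work in radians in the unit-radius frame; every candidate has L = ρ·(t + p + q).
LSL: p² = 2 + d² − 2cos(α−β) + 2d(sin α − sin β) = 45.912675; p = √p² = 6.775889; φ = atan2(cos β − cos α, d + sin α − sin β) = -0.189258 rad; t = (φ − α) mod 2π = 5.720362 rad, q = (β − φ) mod 2π = 2.110930 rad → L = 5.06·(5.720362 + 6.775889 + 2.110930) = 5.06·14.607182 = 73.912339 m
RSR: p² = 2 + d² − 2cos(α−β) + 2d(sin β − sin α) = 62.514456; p = √p² = 7.906608; φ = atan2(cos α − cos β, d − sin α + sin β) = 0.161933 rad; t = (α − φ) mod 2π = 0.211632 rad, q = (φ − β) mod 2π = 4.523446 rad → L = 5.06·(0.211632 + 7.906608 + 4.523446) = 5.06·12.641687 = 63.966935 m
LSR: p² = d² − 2 + 2cos(α−β) + 2d(sin α + sin β) = 69.157764; p = √p² = 8.316115; φ = atan2(−cos α − cos β, d + sin α + sin β) − atan2(−2, p) = 0.167295 rad; t = (φ − α) mod 2π = 6.076916 rad, q = (φ − β) mod 2π = 4.528809 rad → L = 5.06·(6.076916 + 8.316115 + 4.528809) = 5.06·18.921839 = 95.744506 m
RSL: p² = d² − 2 + 2cos(α−β) − 2d(sin α + sin β) = 31.450866; p = √p² = 5.608107; φ = atan2(cos α + cos β, d − sin α − sin β) − atan2(2, p) = -0.243765 rad; t = (α − φ) mod 2π = 0.617329 rad, q = (β − φ) mod 2π = 2.165437 rad → L = 5.06·(0.617329 + 5.608107 + 2.165437) = 5.06·8.390873 = 42.457818 m
RLR: c = (6 − d² + 2cos(α−β) + 2d(sin α − sin β))/8 = -6.814307, |c| > 1 → infeasible
LRL: c = (6 − d² + 2cos(α−β) − 2d(sin α − sin β))/8 = -4.739084, |c| > 1 → infeasible
Shortest: RSL with L = 42.457818 m ≈ 42.4578 m

42.4578 m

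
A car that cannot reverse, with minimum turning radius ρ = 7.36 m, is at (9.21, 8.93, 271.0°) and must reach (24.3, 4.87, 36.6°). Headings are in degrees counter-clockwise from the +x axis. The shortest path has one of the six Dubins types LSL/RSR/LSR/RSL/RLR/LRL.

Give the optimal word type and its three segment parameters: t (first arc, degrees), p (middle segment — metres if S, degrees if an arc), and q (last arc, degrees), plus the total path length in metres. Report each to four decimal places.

Let ψ = atan2(Δy, Δx) = atan2(-4.06, 15.09) = -15.0590° be the start→goal bearing.
Normalize: d = |goal − start| / ρ = 15.626634/7.36 = 2.123184, α = (θ_start − ψ) mod 360° = 286.0590° = 4.992671 rad, β = (θ_goal − ψ) mod 360° = 51.6590° = 0.901619 rad.
Common terms: sin α = -0.960978, cos α = 0.276626, sin β = 0.784332, cos β = 0.620341, cos(α−β) = -0.582123, d² = 4.507910. Work in radians in the unit-radius frame; every candidate has L = ρ·(t + p + q).
LSL: p² = 2 + d² − 2cos(α−β) + 2d(sin α − sin β) = 0.260929; p = √p² = 0.510812; φ = atan2(cos β − cos α, d + sin α − sin β) = 0.738094 rad; t = (φ − α) mod 2π = 2.028609 rad, q = (β − φ) mod 2π = 0.163525 rad → L = 7.36·(2.028609 + 0.510812 + 0.163525) = 7.36·2.702945 = 19.893678 m
RSR: p² = 2 + d² − 2cos(α−β) + 2d(sin β − sin α) = 15.083384; p = √p² = 3.883733; φ = atan2(cos α − cos β, d − sin α + sin β) = -0.088617 rad; t = (α − φ) mod 2π = 5.081288 rad, q = (φ − β) mod 2π = 5.292949 rad → L = 7.36·(5.081288 + 3.883733 + 5.292949) = 7.36·14.257970 = 104.938661 m
LSR: p² = d² − 2 + 2cos(α−β) + 2d(sin α + sin β) = 0.593563; p = √p² = 0.770430; φ = atan2(−cos α − cos β, d + sin α + sin β) − atan2(−2, p) = 0.771300 rad; t = (φ − α) mod 2π = 2.061815 rad, q = (φ − β) mod 2π = 6.152867 rad → L = 7.36·(2.061815 + 0.770430 + 6.152867) = 7.36·8.985112 = 66.130424 m
RSL: p² = d² − 2 + 2cos(α−β) − 2d(sin α + sin β) = 2.093766; p = √p² = 1.446985; φ = atan2(cos α + cos β, d − sin α − sin β) − atan2(2, p) = -0.572608 rad; t = (α − φ) mod 2π = 5.565279 rad, q = (β − φ) mod 2π = 1.474227 rad → L = 7.36·(5.565279 + 1.446985 + 1.474227) = 7.36·8.486491 = 62.460572 m
RLR: c = (6 − d² + 2cos(α−β) + 2d(sin α − sin β))/8 = -0.885423; p = 2π − arccos c = 3.624986 rad; φ = atan2(cos α − cos β, d − sin α + sin β) = -0.088617 rad; t = (α − φ + p/2) mod 2π = 0.610595 rad, q = (α − β − t + p) mod 2π = 0.822257 rad → L = 7.36·(0.610595 + 3.624986 + 0.822257) = 7.36·5.057838 = 37.225687 m
LRL: c = (6 − d² + 2cos(α−β) − 2d(sin α − sin β))/8 = 0.967384; p = 2π − arccos c = 6.027080 rad; φ = atan2(cos β − cos α, d + sin α − sin β) = 0.738094 rad; t = (φ − α + p/2) mod 2π = 5.042149 rad, q = (β − α − t + p) mod 2π = 3.177065 rad → L = 7.36·(5.042149 + 6.027080 + 3.177065) = 7.36·14.246294 = 104.852721 m
Shortest: LSL with L = 19.893678 m ≈ 19.8937 m
Convert LSL to answer units (arcs ×180/π): t = 2.028609·180/π = 116.2307°, p = ρ·p = 7.36·0.510812 = 3.7596 m, q = 0.163525·180/π = 9.3693°, L = 19.8937 m.

LSL: t = 116.2307°, p = 3.7596 m, q = 9.3693°, L = 19.8937 m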